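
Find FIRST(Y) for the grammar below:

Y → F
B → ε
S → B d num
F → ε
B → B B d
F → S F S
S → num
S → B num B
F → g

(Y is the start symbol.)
{ 'd', 'g', 'num', ε }

FIRST sets of the other non-terminals involved (by the same procedure, iterated to a fixed point):
  FIRST(F) = { 'd', 'g', 'num', ε }

From Y → F:
  - F is a non-terminal: add FIRST(F) \ {ε} = { 'd', 'g', 'num' }
    F is nullable and nothing follows, so the whole right-hand side can vanish: ε ∈ FIRST(Y)

Collecting: FIRST(Y) = { 'd', 'g', 'num', ε }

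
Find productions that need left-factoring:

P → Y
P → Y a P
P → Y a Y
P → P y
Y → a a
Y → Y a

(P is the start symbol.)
Yes, P has productions with common prefix 'Y'

Left-factoring is needed when two productions for the same non-terminal
share a common prefix on the right-hand side.

Productions for P:
  P → Y
  P → Y a P
  P → Y a Y
  P → P y
Productions for Y:
  Y → a a
  Y → Y a

Found common prefix 'Y' in productions for P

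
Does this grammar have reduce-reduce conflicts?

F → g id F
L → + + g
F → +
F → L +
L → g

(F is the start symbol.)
A reduce-reduce conflict occurs when an LR(0) state has two complete items [A → α .] and [B → β .] — both call for a reduction, and with no lookahead the parser cannot choose between them.

Augment with F' → F and build the canonical LR(0) collection (I0 = CLOSURE({[F' → . F]}), then GOTO on every symbol after a dot until no new states appear). It has 10 states:
  I0: { [F → . +], [F → . L +], [F → . g id F], [F' → . F], [L → . + + g], [L → . g] }  — shift
  I1: { [F → + .], [L → + . + g] }  — shift, reduce
  I2: { [F' → F .] }  — accept
  I3: { [F → L . +] }  — shift
  I4: { [F → g . id F], [L → g .] }  — shift, reduce
  I5: { [F → . +], [F → . L +], [F → . g id F], [F → g id . F], [L → . + + g], [L → . g] }  — shift
  I6: { [F → g id F .] }  — reduce
  I7: { [F → L + .] }  — reduce
  I8: { [L → + + . g] }  — shift
  I9: { [L → + + g .] }  — reduce

No state contains more than one complete item.

Answer: No reduce-reduce conflicts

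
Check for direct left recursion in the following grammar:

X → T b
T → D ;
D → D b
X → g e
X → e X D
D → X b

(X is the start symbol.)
Yes, D is left-recursive

Direct left recursion occurs when N → N α for some non-terminal N (the right-hand side begins with the left-hand side itself).

X → T b: starts with T
T → D ;: starts with D
D → D b: LEFT RECURSIVE (starts with D)
X → g e: starts with g
X → e X D: starts with e
D → X b: starts with X

The grammar has direct left recursion on: D.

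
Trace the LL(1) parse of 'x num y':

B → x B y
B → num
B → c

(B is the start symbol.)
Stack is shown with the top on the left.

Stack    Input      Action
--------------------------
B $      x num y $  output B → x B y
x B y $  x num y $  match 'x'
B y $    num y $    output B → num
num y $  num y $    match 'num'
y $      y $        match 'y'
$        $          accept

The string is accepted.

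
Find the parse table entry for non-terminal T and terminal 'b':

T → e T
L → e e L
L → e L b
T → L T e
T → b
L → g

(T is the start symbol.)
T → b

To find M[T, 'b'], we find productions for T where 'b' is in the predict set (PREDICT(N → α) = (FIRST(α) \ {ε}) ∪ (FOLLOW(N) if α ⇒* ε)).

Relevant sets:
  FIRST(L) = { 'e', 'g' }

T → e T: PREDICT = { 'e' }
T → L T e: PREDICT = { 'e', 'g' }
T → b: PREDICT = { 'b' }
  'b' is in predict set, so this production goes in M[T, 'b']

M[T, 'b'] = T → b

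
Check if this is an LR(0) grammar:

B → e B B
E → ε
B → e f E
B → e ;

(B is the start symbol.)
Yes, the grammar is LR(0)

Augment with B' → B and build the canonical LR(0) collection (I0 = CLOSURE({[B' → . B]}), then GOTO on every symbol after a dot until no new states appear). It has 8 states:
  I0: { [B → . e ;], [B → . e B B], [B → . e f E], [B' → . B] }  — shift
  I1: { [B' → B .] }  — accept
  I2: { [B → . e ;], [B → . e B B], [B → . e f E], [B → e . ;], [B → e . B B], [B → e . f E] }  — shift
  I3: { [B → e ; .] }  — reduce
  I4: { [B → . e ;], [B → . e B B], [B → . e f E], [B → e B . B] }  — shift
  I5: { [B → e f . E], [E → .] }  — reduce
  I6: { [B → e f E .] }  — reduce
  I7: { [B → e B B .] }  — reduce

Every state is either a pure shift/goto state or contains exactly one complete item and nothing to shift — no conflicts. The grammar is LR(0).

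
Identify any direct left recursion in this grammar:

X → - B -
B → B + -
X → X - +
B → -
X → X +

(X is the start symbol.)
Yes, B, X are left-recursive

Direct left recursion occurs when N → N α for some non-terminal N (the right-hand side begins with the left-hand side itself).

X → - B -: starts with '-'
B → B + -: LEFT RECURSIVE (starts with B)
X → X - +: LEFT RECURSIVE (starts with X)
B → -: starts with '-'
X → X +: LEFT RECURSIVE (starts with X)

The grammar has direct left recursion on: B, X.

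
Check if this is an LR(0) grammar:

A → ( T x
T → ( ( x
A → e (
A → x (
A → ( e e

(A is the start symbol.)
Yes, the grammar is LR(0)

Augment with A' → A and build the canonical LR(0) collection (I0 = CLOSURE({[A' → . A]}), then GOTO on every symbol after a dot until no new states appear). It has 14 states:
  I0: { [A → . ( T x], [A → . ( e e], [A → . e (], [A → . x (], [A' → . A] }  — shift
  I1: { [A → ( . T x], [A → ( . e e], [T → . ( ( x] }  — shift
  I2: { [A' → A .] }  — accept
  I3: { [A → e . (] }  — shift
  I4: { [A → x . (] }  — shift
  I5: { [A → x ( .] }  — reduce
  I6: { [A → e ( .] }  — reduce
  I7: { [T → ( . ( x] }  — shift
  I8: { [A → ( T . x] }  — shift
  I9: { [A → ( e . e] }  — shift
  I10: { [A → ( e e .] }  — reduce
  I11: { [A → ( T x .] }  — reduce
  I12: { [T → ( ( . x] }  — shift
  I13: { [T → ( ( x .] }  — reduce

Every state is either a pure shift/goto state or contains exactly one complete item and nothing to shift — no conflicts. The grammar is LR(0).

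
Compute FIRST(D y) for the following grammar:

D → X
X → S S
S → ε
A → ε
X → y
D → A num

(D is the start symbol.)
FIRST sets of the non-terminals involved (from the grammar, by fixed-point iteration):
  FIRST(D) = { 'num', 'y', ε }

To compute FIRST(D y), process the symbols left to right:
Symbol D is a non-terminal. Add FIRST(D) \ {ε} = { 'num', 'y' }
D is nullable (ε ∈ FIRST(D)), continue to the next symbol.
Symbol y is a terminal. Add 'y' and stop.
FIRST(D y) = { 'num', 'y' }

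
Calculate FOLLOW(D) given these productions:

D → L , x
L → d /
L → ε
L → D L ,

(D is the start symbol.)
To compute FOLLOW(D), find every occurrence of D on a right-hand side N → α D β: add FIRST(β) \ {ε}, and if β is empty or nullable also add FOLLOW(N). Iterate to a fixed point.

D is the start symbol, so $ ∈ FOLLOW(D).
In L → D L ,: D is followed by L ',', add FIRST(L ',') \ {ε} = { ',', 'd' }

Taking the union: FOLLOW(D) = { $, ',', 'd' }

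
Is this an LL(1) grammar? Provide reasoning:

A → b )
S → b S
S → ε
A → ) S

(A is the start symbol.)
A grammar is LL(1) if for each non-terminal N with multiple productions, the predict sets of those productions are pairwise disjoint, where PREDICT(N → α) = (FIRST(α) \ {ε}) ∪ (FOLLOW(N) if α ⇒* ε).

Relevant sets:
  FOLLOW(S) = { $ }

For A:
  PREDICT(A → b ')') = { 'b' }
  PREDICT(A → ')' S) = { ')' }
For S:
  PREDICT(S → b S) = { 'b' }
  PREDICT(S → ε) = { $ }

All predict sets are disjoint. The grammar IS LL(1).

Answer: Yes, the grammar is LL(1).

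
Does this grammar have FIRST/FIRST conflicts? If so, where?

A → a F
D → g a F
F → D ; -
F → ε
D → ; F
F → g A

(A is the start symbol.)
A FIRST/FIRST conflict occurs when two productions N → α and N → β for the same non-terminal have FIRST(α) ∩ FIRST(β) ≠ ∅ (with ε ∈ FIRST of a nullable right-hand side, so two nullable alternatives also conflict).

FIRST sets of the non-terminals at (or reachable through a nullable prefix from) the front of some alternative:
  FIRST(D) = { ';', 'g' }

Productions for D:
  D → g a F: FIRST = { 'g' }
  D → ; F: FIRST = { ';' }
Productions for F:
  F → D ; -: FIRST = { ';', 'g' }
  F → ε: FIRST = { ε }
  F → g A: FIRST = { 'g' }
A has only one production, so no FIRST/FIRST conflict is possible there.

Conflict for F: F → D ; - and F → g A
  Overlap: { 'g' }

Answer: Yes. F → D ';' '-' / F → g A on { 'g' }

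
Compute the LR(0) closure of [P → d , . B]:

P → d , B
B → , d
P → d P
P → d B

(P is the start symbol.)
{ [B → . , d], [P → d , . B] }

To compute CLOSURE, for each item [A → α.Bβ] where B is a non-terminal, add [B → .γ] for all productions B → γ; repeat for the newly added items until nothing changes.

Start with: [P → d , . B]
  [P → d , . B] has the dot before B: add [B → . , d]
No further items can be added.

CLOSURE = { [B → . , d], [P → d , . B] }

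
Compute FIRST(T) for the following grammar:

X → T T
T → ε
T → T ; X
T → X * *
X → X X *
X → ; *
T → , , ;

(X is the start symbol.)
{ '*', ',', ';', ε }

FIRST sets of the other non-terminals involved (by the same procedure, iterated to a fixed point):
  FIRST(X) = { '*', ',', ';', ε }

From T → ε:
  - ε-production, so ε ∈ FIRST(T)
From T → T ; X:
  - T is the symbol being defined: contributes nothing new
    T is nullable, so continue to the next symbol
  - ';' is a terminal: add ';' and stop
From T → X * *:
  - X is a non-terminal: add FIRST(X) \ {ε} = { '*', ',', ';' }
    X is nullable, so continue to the next symbol
  - '*' is a terminal: add '*' and stop
From T → , , ;:
  - ',' is a terminal: add ',' and stop

Collecting: FIRST(T) = { '*', ',', ';', ε }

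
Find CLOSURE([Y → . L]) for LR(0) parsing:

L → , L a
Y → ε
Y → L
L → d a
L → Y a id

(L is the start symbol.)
To compute CLOSURE, for each item [A → α.Bβ] where B is a non-terminal, add [B → .γ] for all productions B → γ; repeat for the newly added items until nothing changes.

Start with: [Y → . L]
  [Y → . L] has the dot before L: add [L → . , L a], [L → . d a], [L → . Y a id]
  [L → . Y a id] has the dot before Y: add [Y → .]
No further items can be added.

CLOSURE = { [L → . , L a], [L → . Y a id], [L → . d a], [Y → . L], [Y → .] }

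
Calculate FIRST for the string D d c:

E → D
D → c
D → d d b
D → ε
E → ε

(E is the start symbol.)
FIRST sets of the non-terminals involved (from the grammar, by fixed-point iteration):
  FIRST(D) = { 'c', 'd', ε }

To compute FIRST(D d c), process the symbols left to right:
Symbol D is a non-terminal. Add FIRST(D) \ {ε} = { 'c', 'd' }
D is nullable (ε ∈ FIRST(D)), continue to the next symbol.
Symbol d is a terminal. Add 'd' and stop.
FIRST(D d c) = { 'c', 'd' }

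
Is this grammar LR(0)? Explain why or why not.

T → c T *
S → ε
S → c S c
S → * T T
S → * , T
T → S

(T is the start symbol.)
A grammar is LR(0) if no state in the canonical LR(0) collection has:
  - both a shift item (dot before a terminal) and a complete item (shift-reduce conflict), or
  - two or more complete items (reduce-reduce conflict; the accept item [T' → T .] counts as a complete item here).

Augment with T' → T and build the canonical LR(0) collection (I0 = CLOSURE({[T' → . T]}), then GOTO on every symbol after a dot until no new states appear). It has 13 states:
  I0: { [S → . * , T], [S → . * T T], [S → . c S c], [S → .], [T → . S], [T → . c T *], [T' → . T] }  — shift, reduce
  I1: { [S → * . , T], [S → * . T T], [S → . * , T], [S → . * T T], [S → . c S c], [S → .], [T → . S], [T → . c T *] }  — shift, reduce
  I2: { [T → S .] }  — reduce
  I3: { [T' → T .] }  — accept
  I4: { [S → . * , T], [S → . * T T], [S → . c S c], [S → .], [S → c . S c], [T → . S], [T → . c T *], [T → c . T *] }  — shift, reduce
  I5: { [S → c S . c], [T → S .] }  — shift, reduce
  I6: { [T → c T . *] }  — shift
  I7: { [T → c T * .] }  — reduce
  I8: { [S → c S c .] }  — reduce
  I9: { [S → * , . T], [S → . * , T], [S → . * T T], [S → . c S c], [S → .], [T → . S], [T → . c T *] }  — shift, reduce
  I10: { [S → * T . T], [S → . * , T], [S → . * T T], [S → . c S c], [S → .], [T → . S], [T → . c T *] }  — shift, reduce
  I11: { [S → * T T .] }  — reduce
  I12: { [S → * , T .] }  — reduce

Conflict in state I0:
  Shift-reduce conflict between [S → .] and [S → . * , T]
So the grammar is NOT LR(0).

Answer: No. Shift-reduce conflict between [S → .] and [S → . * , T]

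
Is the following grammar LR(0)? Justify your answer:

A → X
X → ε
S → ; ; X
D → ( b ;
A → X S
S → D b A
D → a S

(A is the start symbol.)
A grammar is LR(0) if no state in the canonical LR(0) collection has:
  - both a shift item (dot before a terminal) and a complete item (shift-reduce conflict), or
  - two or more complete items (reduce-reduce conflict; the accept item [A' → A .] counts as a complete item here).

Augment with A' → A and build the canonical LR(0) collection (I0 = CLOSURE({[A' → . A]}), then GOTO on every symbol after a dot until no new states appear). It has 15 states:
  I0: { [A → . X S], [A → . X], [A' → . A], [X → .] }  — reduce
  I1: { [A' → A .] }  — accept
  I2: { [A → X . S], [A → X .], [D → . ( b ;], [D → . a S], [S → . ; ; X], [S → . D b A] }  — shift, reduce
  I3: { [D → ( . b ;] }  — shift
  I4: { [S → ; . ; X] }  — shift
  I5: { [S → D . b A] }  — shift
  I6: { [A → X S .] }  — reduce
  I7: { [D → . ( b ;], [D → . a S], [D → a . S], [S → . ; ; X], [S → . D b A] }  — shift
  I8: { [D → a S .] }  — reduce
  I9: { [A → . X S], [A → . X], [S → D b . A], [X → .] }  — reduce
  I10: { [S → D b A .] }  — reduce
  I11: { [S → ; ; . X], [X → .] }  — reduce
  I12: { [S → ; ; X .] }  — reduce
  I13: { [D → ( b . ;] }  — shift
  I14: { [D → ( b ; .] }  — reduce

Conflict in state I2:
  Shift-reduce conflict between [A → X .] and [D → . ( b ;]
So the grammar is NOT LR(0).

Answer: No. Shift-reduce conflict between [A → X .] and [D → . ( b ;]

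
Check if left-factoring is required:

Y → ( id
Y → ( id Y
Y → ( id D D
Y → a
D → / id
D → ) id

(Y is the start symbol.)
Left-factoring is needed when two productions for the same non-terminal
share a common prefix on the right-hand side.

Productions for Y:
  Y → ( id
  Y → ( id Y
  Y → ( id D D
  Y → a
Productions for D:
  D → / id
  D → ) id

Found common prefix '( id' in productions for Y

Answer: Yes, Y has productions with common prefix '( id'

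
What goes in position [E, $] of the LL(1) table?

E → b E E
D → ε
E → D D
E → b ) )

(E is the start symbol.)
To find M[E, $], we find productions for E where $ is in the predict set (PREDICT(N → α) = (FIRST(α) \ {ε}) ∪ (FOLLOW(N) if α ⇒* ε)).

Relevant sets:
  FIRST(D) = { ε }
  FOLLOW(E) = { $, 'b' }

E → b E E: PREDICT = { 'b' }
E → D D: PREDICT = { $, 'b' }
  $ is in predict set, so this production goes in M[E, $]
E → b ) ): PREDICT = { 'b' }

M[E, $] = E → D D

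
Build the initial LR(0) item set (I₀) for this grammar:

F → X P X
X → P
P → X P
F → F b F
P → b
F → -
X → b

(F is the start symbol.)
{ [F → . -], [F → . F b F], [F → . X P X], [F' → . F], [P → . X P], [P → . b], [X → . P], [X → . b] }

First, augment the grammar with F' → F
I₀ = CLOSURE({ [F' → . F] }):
  [F' → . F] has the dot before F: add [F → . X P X], [F → . F b F], [F → . -]
  [F → . X P X] has the dot before X: add [X → . P], [X → . b]
  [X → . P] has the dot before P: add [P → . X P], [P → . b]
No further items can be added.

I₀ = { [F → . -], [F → . F b F], [F → . X P X], [F' → . F], [P → . X P], [P → . b], [X → . P], [X → . b] }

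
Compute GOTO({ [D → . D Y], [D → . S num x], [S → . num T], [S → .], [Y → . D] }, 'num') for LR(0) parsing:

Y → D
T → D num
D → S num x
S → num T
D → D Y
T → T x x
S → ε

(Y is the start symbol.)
GOTO(I, 'num') = CLOSURE({ [A → αX.β] : [A → α.Xβ] ∈ I, X = 'num' })

Items with dot before 'num', with the dot advanced:
  [S → . num T] → [S → num . T]
Closure of the advanced items:
  [S → num . T] has the dot before T: add [T → . D num], [T → . T x x]
  [T → . D num] has the dot before D: add [D → . S num x], [D → . D Y]
  [D → . S num x] has the dot before S: add [S → . num T], [S → .]

GOTO = { [D → . D Y], [D → . S num x], [S → . num T], [S → .], [S → num . T], [T → . D num], [T → . T x x] }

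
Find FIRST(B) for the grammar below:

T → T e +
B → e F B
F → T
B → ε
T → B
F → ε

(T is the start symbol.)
{ 'e', ε }

To compute FIRST(B), examine every production with B on the left-hand side, reading each right-hand side left to right until a non-nullable symbol is reached.

From B → e F B:
  - e is a terminal: add 'e' and stop
From B → ε:
  - ε-production, so ε ∈ FIRST(B)

Collecting: FIRST(B) = { 'e', ε }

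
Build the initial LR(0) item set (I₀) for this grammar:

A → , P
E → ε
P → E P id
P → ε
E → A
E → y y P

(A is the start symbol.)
{ [A → . , P], [A' → . A] }

First, augment the grammar with A' → A
I₀ = CLOSURE({ [A' → . A] }):
  [A' → . A] has the dot before A: add [A → . , P]
No further items can be added.

I₀ = { [A → . , P], [A' → . A] }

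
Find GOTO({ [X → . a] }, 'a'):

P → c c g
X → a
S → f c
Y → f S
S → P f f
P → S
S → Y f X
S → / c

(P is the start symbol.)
{ [X → a .] }

GOTO(I, 'a') = CLOSURE({ [A → αX.β] : [A → α.Xβ] ∈ I, X = 'a' })

Items with dot before 'a', with the dot advanced:
  [X → . a] → [X → a .]
Closure adds nothing (no advanced item has the dot before a non-terminal).

GOTO = { [X → a .] }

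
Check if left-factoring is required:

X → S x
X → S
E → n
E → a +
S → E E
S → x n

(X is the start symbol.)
Left-factoring is needed when two productions for the same non-terminal
share a common prefix on the right-hand side.

Productions for X:
  X → S x
  X → S
Productions for E:
  E → n
  E → a +
Productions for S:
  S → E E
  S → x n

Found common prefix 'S' in productions for X

Answer: Yes, X has productions with common prefix 'S'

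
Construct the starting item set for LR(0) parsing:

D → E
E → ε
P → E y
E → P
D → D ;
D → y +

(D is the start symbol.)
First, augment the grammar with D' → D
I₀ = CLOSURE({ [D' → . D] }):
  [D' → . D] has the dot before D: add [D → . E], [D → . D ;], [D → . y +]
  [D → . E] has the dot before E: add [E → .], [E → . P]
  [E → . P] has the dot before P: add [P → . E y]
No further items can be added.

I₀ = { [D → . D ;], [D → . E], [D → . y +], [D' → . D], [E → . P], [E → .], [P → . E y] }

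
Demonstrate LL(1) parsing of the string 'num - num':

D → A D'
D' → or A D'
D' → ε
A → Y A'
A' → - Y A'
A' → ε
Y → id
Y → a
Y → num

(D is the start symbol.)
LL(1) parsing maintains a stack (initially the start symbol over $) and the input. At each step: if the stack top is a terminal, match it against the current input token; if it is a non-terminal N, replace it with the RHS of M[N, lookahead] (the unique production whose predict set contains the lookahead).

Stack is shown with the top on the left.

Stack        Input        Action
--------------------------------
D $          num - num $  output D → A D'
A D' $       num - num $  output A → Y A'
Y A' D' $    num - num $  output Y → num
num A' D' $  num - num $  match 'num'
A' D' $      - num $      output A' → - Y A'
- Y A' D' $  - num $      match '-'
Y A' D' $    num $        output Y → num
num A' D' $  num $        match 'num'
A' D' $      $            output A' → ε
D' $         $            output D' → ε
$            $            accept

The string is accepted.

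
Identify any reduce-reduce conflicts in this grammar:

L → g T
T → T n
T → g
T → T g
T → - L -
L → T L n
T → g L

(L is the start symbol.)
Yes — I8: [T → T g .] vs [T → g .]

Augment with L' → L and build the canonical LR(0) collection (I0 = CLOSURE({[L' → . L]}), then GOTO on every symbol after a dot until no new states appear). It has 13 states:
  I0: { [L → . T L n], [L → . g T], [L' → . L], [T → . - L -], [T → . T g], [T → . T n], [T → . g L], [T → . g] }  — shift
  I1: { [L → . T L n], [L → . g T], [T → - . L -], [T → . - L -], [T → . T g], [T → . T n], [T → . g L], [T → . g] }  — shift
  I2: { [L' → L .] }  — accept
  I3: { [L → . T L n], [L → . g T], [L → T . L n], [T → . - L -], [T → . T g], [T → . T n], [T → . g L], [T → . g], [T → T . g], [T → T . n] }  — shift
  I4: { [L → . T L n], [L → . g T], [L → g . T], [T → . - L -], [T → . T g], [T → . T n], [T → . g L], [T → . g], [T → g . L], [T → g .] }  — shift, reduce
  I5: { [T → g L .] }  — reduce
  I6: { [L → . T L n], [L → . g T], [L → T . L n], [L → g T .], [T → . - L -], [T → . T g], [T → . T n], [T → . g L], [T → . g], [T → T . g], [T → T . n] }  — shift, reduce
  I7: { [L → T L . n] }  — shift
  I8: { [L → . T L n], [L → . g T], [L → g . T], [T → . - L -], [T → . T g], [T → . T n], [T → . g L], [T → . g], [T → T g .], [T → g . L], [T → g .] }  — shift, 2 reduces
  I9: { [T → T n .] }  — reduce
  I10: { [L → T L n .] }  — reduce
  I11: { [T → - L . -] }  — shift
  I12: { [T → - L - .] }  — reduce

I8 contains complete items [T → T g .], [T → g .] — reduce-reduce conflict.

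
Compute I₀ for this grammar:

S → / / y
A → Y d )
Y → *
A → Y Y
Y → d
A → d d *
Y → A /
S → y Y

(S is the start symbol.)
First, augment the grammar with S' → S
I₀ = CLOSURE({ [S' → . S] }):
  [S' → . S] has the dot before S: add [S → . / / y], [S → . y Y]
No further items can be added.

I₀ = { [S → . / / y], [S → . y Y], [S' → . S] }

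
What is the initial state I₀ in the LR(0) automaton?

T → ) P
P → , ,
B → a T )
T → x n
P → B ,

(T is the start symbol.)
First, augment the grammar with T' → T
I₀ = CLOSURE({ [T' → . T] }):
  [T' → . T] has the dot before T: add [T → . ) P], [T → . x n]
No further items can be added.

I₀ = { [T → . ) P], [T → . x n], [T' → . T] }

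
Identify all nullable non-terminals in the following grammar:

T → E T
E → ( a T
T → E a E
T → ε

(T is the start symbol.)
ε-productions: T → ε
So T is immediately nullable.
No further non-terminal can be added: every production for the remaining non-terminals contains a terminal or a non-nullable non-terminal.
Nullable = { 'T' }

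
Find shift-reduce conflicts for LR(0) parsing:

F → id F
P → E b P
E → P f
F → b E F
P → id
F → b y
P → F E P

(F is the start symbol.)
Yes — I8: [P → id .] vs [F → . b E F]; I13: [P → F E P .] vs [E → P . f]; I15: [P → E b P .] vs [E → P . f]

Augment with F' → F and build the canonical LR(0) collection (I0 = CLOSURE({[F' → . F]}), then GOTO on every symbol after a dot until no new states appear). It has 18 states:
  I0: { [F → . b E F], [F → . b y], [F → . id F], [F' → . F] }  — shift
  I1: { [F' → F .] }  — accept
  I2: { [E → . P f], [F → . b E F], [F → . b y], [F → . id F], [F → b . E F], [F → b . y], [P → . E b P], [P → . F E P], [P → . id] }  — shift
  I3: { [F → . b E F], [F → . b y], [F → . id F], [F → id . F] }  — shift
  I4: { [F → id F .] }  — reduce
  I5: { [F → . b E F], [F → . b y], [F → . id F], [F → b E . F], [P → E . b P] }  — shift
  I6: { [E → . P f], [F → . b E F], [F → . b y], [F → . id F], [P → . E b P], [P → . F E P], [P → . id], [P → F . E P] }  — shift
  I7: { [E → P . f] }  — shift
  I8: { [F → . b E F], [F → . b y], [F → . id F], [F → id . F], [P → id .] }  — shift, reduce
  I9: { [F → b y .] }  — reduce
  I10: { [E → P f .] }  — reduce
  I11: { [E → . P f], [F → . b E F], [F → . b y], [F → . id F], [P → . E b P], [P → . F E P], [P → . id], [P → E . b P], [P → F E . P] }  — shift
  I12: { [P → E . b P] }  — shift
  I13: { [E → P . f], [P → F E P .] }  — shift, reduce
  I14: { [E → . P f], [F → . b E F], [F → . b y], [F → . id F], [F → b . E F], [F → b . y], [P → . E b P], [P → . F E P], [P → . id], [P → E b . P] }  — shift
  I15: { [E → P . f], [P → E b P .] }  — shift, reduce
  I16: { [E → . P f], [F → . b E F], [F → . b y], [F → . id F], [P → . E b P], [P → . F E P], [P → . id], [P → E b . P] }  — shift
  I17: { [F → b E F .] }  — reduce

I8 contains reduce item [P → id .] and shift items [F → . b E F], [F → . b y], [F → . id F] — shift-reduce conflict.
I13 contains reduce item [P → F E P .] and shift item [E → P . f] — shift-reduce conflict.
I15 contains reduce item [P → E b P .] and shift item [E → P . f] — shift-reduce conflict.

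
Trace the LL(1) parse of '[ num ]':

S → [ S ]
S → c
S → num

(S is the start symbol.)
LL(1) parsing maintains a stack (initially the start symbol over $) and the input. At each step: if the stack top is a terminal, match it against the current input token; if it is a non-terminal N, replace it with the RHS of M[N, lookahead] (the unique production whose predict set contains the lookahead).

Stack is shown with the top on the left.

Stack    Input      Action
--------------------------
S $      [ num ] $  output S → [ S ]
[ S ] $  [ num ] $  match '['
S ] $    num ] $    output S → num
num ] $  num ] $    match 'num'
] $      ] $        match ']'
$        $          accept

The string is accepted.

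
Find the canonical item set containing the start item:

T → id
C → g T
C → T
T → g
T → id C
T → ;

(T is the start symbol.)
{ [T → . ;], [T → . g], [T → . id C], [T → . id], [T' → . T] }

First, augment the grammar with T' → T
I₀ = CLOSURE({ [T' → . T] }):
  [T' → . T] has the dot before T: add [T → . id], [T → . g], [T → . id C], [T → . ;]
No further items can be added.

I₀ = { [T → . ;], [T → . g], [T → . id C], [T → . id], [T' → . T] }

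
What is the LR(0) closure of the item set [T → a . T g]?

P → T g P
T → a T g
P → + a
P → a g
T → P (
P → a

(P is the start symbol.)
{ [P → . + a], [P → . T g P], [P → . a g], [P → . a], [T → . P (], [T → . a T g], [T → a . T g] }

To compute CLOSURE, for each item [A → α.Bβ] where B is a non-terminal, add [B → .γ] for all productions B → γ; repeat for the newly added items until nothing changes.

Start with: [T → a . T g]
  [T → a . T g] has the dot before T: add [T → . a T g], [T → . P (]
  [T → . P (] has the dot before P: add [P → . T g P], [P → . + a], [P → . a g], [P → . a]
No further items can be added.

CLOSURE = { [P → . + a], [P → . T g P], [P → . a g], [P → . a], [T → . P (], [T → . a T g], [T → a . T g] }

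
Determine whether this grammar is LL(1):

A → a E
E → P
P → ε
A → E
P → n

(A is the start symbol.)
A grammar is LL(1) if for each non-terminal N with multiple productions, the predict sets of those productions are pairwise disjoint, where PREDICT(N → α) = (FIRST(α) \ {ε}) ∪ (FOLLOW(N) if α ⇒* ε).

Relevant sets:
  FIRST(E) = { 'n', ε }
  FOLLOW(A) = { $ }
  FOLLOW(P) = { $ }

For A:
  PREDICT(A → a E) = { 'a' }
  PREDICT(A → E) = { $, 'n' }
For P:
  PREDICT(P → ε) = { $ }
  PREDICT(P → n) = { 'n' }
E has a single production, so nothing to check there.

All predict sets are disjoint. The grammar IS LL(1).

Answer: Yes, the grammar is LL(1).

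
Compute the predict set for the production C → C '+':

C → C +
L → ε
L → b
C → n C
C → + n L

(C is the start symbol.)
{ '+', 'n' }

PREDICT(C → C '+') = (FIRST(RHS) \ {ε}) ∪ (FOLLOW(C) if ε ∈ FIRST(RHS), i.e. RHS ⇒* ε)
FIRST(C) = { '+', 'n' }
FIRST(C '+') = { '+', 'n' }
ε ∉ FIRST(C '+'), so FOLLOW(C) is not added.
PREDICT(C → C '+') = { '+', 'n' }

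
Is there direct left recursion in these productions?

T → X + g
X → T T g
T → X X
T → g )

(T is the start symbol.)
Direct left recursion occurs when N → N α for some non-terminal N (the right-hand side begins with the left-hand side itself).

T → X + g: starts with X
X → T T g: starts with T
T → X X: starts with X
T → g ): starts with g

No direct left recursion found.

Answer: No direct left recursion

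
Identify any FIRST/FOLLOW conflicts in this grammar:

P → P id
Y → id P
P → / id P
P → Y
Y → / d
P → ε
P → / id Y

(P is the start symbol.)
A FIRST/FOLLOW conflict occurs when a non-terminal N has a nullable alternative N → β (β ⇒* ε) and another alternative N → α with FIRST(α) ∩ FOLLOW(N) ≠ ∅: on such a lookahead the parser cannot decide between expanding α and letting N vanish via β.

Nullable non-terminals: P.
FIRST sets used below: FIRST(P) = { '/', 'id', ε }, FIRST(Y) = { '/', 'id' }

P: nullable alternative(s) P → ε; FOLLOW(P) = { $, 'id' }
  P → P id: FIRST \ {ε} = { '/', 'id' } — overlaps FOLLOW(P) on { 'id' }: CONFLICT
  P → / id P: FIRST \ {ε} = { '/' } — disjoint from FOLLOW(P)
  P → Y: FIRST \ {ε} = { '/', 'id' } — overlaps FOLLOW(P) on { 'id' }: CONFLICT
  P → ε: FIRST \ {ε} = { } — this is the only nullable alternative, skip
  P → / id Y: FIRST \ {ε} = { '/' } — disjoint from FOLLOW(P)

Y has no nullable alternative, so no FIRST/FOLLOW check is needed there.

So the grammar has 2 FIRST/FOLLOW conflicts (marked CONFLICT above).

Answer: Yes. P → P id with FOLLOW(P) on { 'id' }; P → Y with FOLLOW(P) on { 'id' }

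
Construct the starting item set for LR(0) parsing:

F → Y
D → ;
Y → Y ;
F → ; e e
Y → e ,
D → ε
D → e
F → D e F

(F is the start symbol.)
First, augment the grammar with F' → F
I₀ = CLOSURE({ [F' → . F] }):
  [F' → . F] has the dot before F: add [F → . Y], [F → . ; e e], [F → . D e F]
  [F → . Y] has the dot before Y: add [Y → . Y ;], [Y → . e ,]
  [F → . D e F] has the dot before D: add [D → . ;], [D → .], [D → . e]
No further items can be added.

I₀ = { [D → . ;], [D → . e], [D → .], [F → . ; e e], [F → . D e F], [F → . Y], [F' → . F], [Y → . Y ;], [Y → . e ,] }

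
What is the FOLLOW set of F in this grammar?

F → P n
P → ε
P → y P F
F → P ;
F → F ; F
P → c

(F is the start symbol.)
{ $, ';', 'c', 'n', 'y' }

F is the start symbol, so $ ∈ FOLLOW(F).
In P → y P F: F is at the end, add FOLLOW(P)
In F → F ; F: F is followed by ';' F, add FIRST(';' F) \ {ε} = { ';' }
In F → F ; F: F is at the end; this adds FOLLOW(F) to itself — nothing new

The FOLLOW sets referred to above (computed the same way, to a fixed point):
  FOLLOW(P) = { ';', 'c', 'n', 'y' }

Taking the union: FOLLOW(F) = { $, ';', 'c', 'n', 'y' }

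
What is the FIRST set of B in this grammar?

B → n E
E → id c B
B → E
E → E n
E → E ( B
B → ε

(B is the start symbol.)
{ 'id', 'n', ε }

To compute FIRST(B), examine every production with B on the left-hand side, reading each right-hand side left to right until a non-nullable symbol is reached.

FIRST sets of the other non-terminals involved (by the same procedure, iterated to a fixed point):
  FIRST(E) = { 'id' }

From B → n E:
  - n is a terminal: add 'n' and stop
From B → E:
  - E is a non-terminal: add FIRST(E) \ {ε} = { 'id' }
    E is not nullable, so stop
From B → ε:
  - ε-production, so ε ∈ FIRST(B)

Collecting: FIRST(B) = { 'id', 'n', ε }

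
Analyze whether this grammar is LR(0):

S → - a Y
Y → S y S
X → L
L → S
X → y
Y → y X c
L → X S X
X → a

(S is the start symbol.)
Augment with S' → S and build the canonical LR(0) collection (I0 = CLOSURE({[S' → . S]}), then GOTO on every symbol after a dot until no new states appear). It has 17 states:
  I0: { [S → . - a Y], [S' → . S] }  — shift
  I1: { [S → - . a Y] }  — shift
  I2: { [S' → S .] }  — accept
  I3: { [S → - a . Y], [S → . - a Y], [Y → . S y S], [Y → . y X c] }  — shift
  I4: { [Y → S . y S] }  — shift
  I5: { [S → - a Y .] }  — reduce
  I6: { [L → . S], [L → . X S X], [S → . - a Y], [X → . L], [X → . a], [X → . y], [Y → y . X c] }  — shift
  I7: { [X → L .] }  — reduce
  I8: { [L → S .] }  — reduce
  I9: { [L → X . S X], [S → . - a Y], [Y → y X . c] }  — shift
  I10: { [X → a .] }  — reduce
  I11: { [X → y .] }  — reduce
  I12: { [L → . S], [L → . X S X], [L → X S . X], [S → . - a Y], [X → . L], [X → . a], [X → . y] }  — shift
  I13: { [Y → y X c .] }  — reduce
  I14: { [L → X . S X], [L → X S X .], [S → . - a Y] }  — shift, reduce
  I15: { [S → . - a Y], [Y → S y . S] }  — shift
  I16: { [Y → S y S .] }  — reduce

Conflict in state I14:
  Shift-reduce conflict between [L → X S X .] and [S → . - a Y]
So the grammar is NOT LR(0).

Answer: No. Shift-reduce conflict between [L → X S X .] and [S → . - a Y]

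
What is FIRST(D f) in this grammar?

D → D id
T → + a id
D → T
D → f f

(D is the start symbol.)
FIRST sets of the non-terminals involved (from the grammar, by fixed-point iteration):
  FIRST(D) = { '+', 'f' }

To compute FIRST(D f), process the symbols left to right:
Symbol D is a non-terminal. Add FIRST(D) \ {ε} = { '+', 'f' }
D is not nullable (ε ∉ FIRST(D)), so stop here.
FIRST(D f) = { '+', 'f' }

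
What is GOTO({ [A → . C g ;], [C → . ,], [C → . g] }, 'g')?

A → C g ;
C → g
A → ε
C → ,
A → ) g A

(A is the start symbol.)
{ [C → g .] }

GOTO(I, 'g') = CLOSURE({ [A → αX.β] : [A → α.Xβ] ∈ I, X = 'g' })

Items with dot before 'g', with the dot advanced:
  [C → . g] → [C → g .]
Closure adds nothing (no advanced item has the dot before a non-terminal).

GOTO = { [C → g .] }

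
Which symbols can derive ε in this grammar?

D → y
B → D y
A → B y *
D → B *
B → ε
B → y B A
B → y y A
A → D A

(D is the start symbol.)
A non-terminal is nullable if it can derive ε (the empty string): either it has an ε-production, or it has a production whose right-hand side consists entirely of nullable non-terminals.

ε-productions: B → ε
So B is immediately nullable.
No further non-terminal can be added: every production for the remaining non-terminals contains a terminal or a non-nullable non-terminal.
Nullable = { 'B' }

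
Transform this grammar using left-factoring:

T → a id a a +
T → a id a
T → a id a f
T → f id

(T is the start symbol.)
Left-factoring transforms A → αβ₁ | αβ₂ into A → αA' and A' → β₁ | β₂
(α is the longest common prefix among the alternatives). Repeat until
no nonterminal has two alternatives with a common prefix.

Round 1: T has alternatives sharing prefix 'a id a'. Introduce T': T → a id a T'
  Add: T' → a +
  Add: T' → ε
  Add: T' → f

No remaining common prefixes — done.

Resulting grammar:
T → a id a T'
T' → a +
T' → ε
T' → f
T → f id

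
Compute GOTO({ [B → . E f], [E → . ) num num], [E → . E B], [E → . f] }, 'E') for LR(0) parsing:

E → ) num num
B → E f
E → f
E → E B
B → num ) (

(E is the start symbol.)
GOTO(I, 'E') = CLOSURE({ [A → αX.β] : [A → α.Xβ] ∈ I, X = 'E' })

Items with dot before 'E', with the dot advanced:
  [B → . E f] → [B → E . f]
  [E → . E B] → [E → E . B]
Closure of the advanced items:
  [E → E . B] has the dot before B: add [B → . E f], [B → . num ) (]
  [B → . E f] has the dot before E: add [E → . ) num num], [E → . f], [E → . E B]

GOTO = { [B → . E f], [B → . num ) (], [B → E . f], [E → . ) num num], [E → . E B], [E → . f], [E → E . B] }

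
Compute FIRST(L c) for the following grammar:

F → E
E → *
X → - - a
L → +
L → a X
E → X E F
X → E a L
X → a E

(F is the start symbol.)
{ '+', 'a' }

FIRST sets of the non-terminals involved (from the grammar, by fixed-point iteration):
  FIRST(L) = { '+', 'a' }

To compute FIRST(L c), process the symbols left to right:
Symbol L is a non-terminal. Add FIRST(L) \ {ε} = { '+', 'a' }
L is not nullable (ε ∉ FIRST(L)), so stop here.
FIRST(L c) = { '+', 'a' }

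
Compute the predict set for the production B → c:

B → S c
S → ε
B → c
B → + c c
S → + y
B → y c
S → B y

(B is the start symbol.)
{ 'c' }

PREDICT(B → c) = (FIRST(RHS) \ {ε}) ∪ (FOLLOW(B) if ε ∈ FIRST(RHS), i.e. RHS ⇒* ε)
FIRST(c) = { 'c' }
ε ∉ FIRST(c), so FOLLOW(B) is not added.
PREDICT(B → c) = { 'c' }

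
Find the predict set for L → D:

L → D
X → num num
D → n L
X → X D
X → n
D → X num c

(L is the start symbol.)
{ 'n', 'num' }

PREDICT(L → D) = (FIRST(RHS) \ {ε}) ∪ (FOLLOW(L) if ε ∈ FIRST(RHS), i.e. RHS ⇒* ε)
FIRST(D) = { 'n', 'num' }
FIRST(D) = { 'n', 'num' }
ε ∉ FIRST(D), so FOLLOW(L) is not added.
PREDICT(L → D) = { 'n', 'num' }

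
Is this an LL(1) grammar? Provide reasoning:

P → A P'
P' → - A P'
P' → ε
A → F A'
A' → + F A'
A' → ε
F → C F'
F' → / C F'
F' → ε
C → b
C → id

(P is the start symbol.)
Yes, the grammar is LL(1).

Relevant sets:
  FOLLOW(P') = { $ }
  FOLLOW(A') = { $, '-' }
  FOLLOW(F') = { $, '+', '-' }

For P':
  PREDICT(P' → '-' A P') = { '-' }
  PREDICT(P' → ε) = { $ }
For A':
  PREDICT(A' → '+' F A') = { '+' }
  PREDICT(A' → ε) = { $, '-' }
For F':
  PREDICT(F' → '/' C F') = { '/' }
  PREDICT(F' → ε) = { $, '+', '-' }
For C:
  PREDICT(C → b) = { 'b' }
  PREDICT(C → id) = { 'id' }
P, A, F have a single production, so nothing to check there.

All predict sets are disjoint. The grammar IS LL(1).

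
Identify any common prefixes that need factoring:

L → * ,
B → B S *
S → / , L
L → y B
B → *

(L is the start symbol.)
No, left-factoring is not needed

Left-factoring is needed when two productions for the same non-terminal
share a common prefix on the right-hand side.

Productions for L:
  L → * ,
  L → y B
Productions for B:
  B → B S *
  B → *

No common prefixes found.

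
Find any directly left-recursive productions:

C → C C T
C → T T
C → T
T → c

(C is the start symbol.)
Yes, C is left-recursive

Direct left recursion occurs when N → N α for some non-terminal N (the right-hand side begins with the left-hand side itself).

C → C C T: LEFT RECURSIVE (starts with C)
C → T T: starts with T
C → T: starts with T
T → c: starts with c

The grammar has direct left recursion on: C.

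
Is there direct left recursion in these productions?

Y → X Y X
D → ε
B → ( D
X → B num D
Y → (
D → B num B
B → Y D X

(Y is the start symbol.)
No direct left recursion

Y → X Y X: starts with X
D → ε: starts with ε
B → ( D: starts with '('
X → B num D: starts with B
Y → (: starts with '('
D → B num B: starts with B
B → Y D X: starts with Y

No direct left recursion found.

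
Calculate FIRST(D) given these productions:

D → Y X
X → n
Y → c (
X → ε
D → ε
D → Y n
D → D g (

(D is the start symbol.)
{ 'c', 'g', ε }

To compute FIRST(D), examine every production with D on the left-hand side, reading each right-hand side left to right until a non-nullable symbol is reached.

FIRST sets of the other non-terminals involved (by the same procedure, iterated to a fixed point):
  FIRST(Y) = { 'c' }

From D → Y X:
  - Y is a non-terminal: add FIRST(Y) \ {ε} = { 'c' }
    Y is not nullable, so stop
From D → ε:
  - ε-production, so ε ∈ FIRST(D)
From D → Y n:
  - Y is a non-terminal: add FIRST(Y) \ {ε} = { 'c' }
    Y is not nullable, so stop
From D → D g (:
  - D is the symbol being defined: contributes nothing new
    D is nullable, so continue to the next symbol
  - g is a terminal: add 'g' and stop

Collecting: FIRST(D) = { 'c', 'g', ε }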